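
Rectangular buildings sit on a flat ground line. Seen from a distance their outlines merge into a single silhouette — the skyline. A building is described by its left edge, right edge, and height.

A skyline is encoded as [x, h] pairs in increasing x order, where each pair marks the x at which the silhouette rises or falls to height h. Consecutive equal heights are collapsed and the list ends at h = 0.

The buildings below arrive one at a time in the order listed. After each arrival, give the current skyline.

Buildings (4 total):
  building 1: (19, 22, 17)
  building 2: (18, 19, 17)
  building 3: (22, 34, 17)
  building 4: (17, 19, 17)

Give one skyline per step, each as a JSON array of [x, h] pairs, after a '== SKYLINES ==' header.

== SKYLINES ==
[[19,17],[22,0]]
[[18,17],[22,0]]
[[18,17],[34,0]]
[[17,17],[34,0]]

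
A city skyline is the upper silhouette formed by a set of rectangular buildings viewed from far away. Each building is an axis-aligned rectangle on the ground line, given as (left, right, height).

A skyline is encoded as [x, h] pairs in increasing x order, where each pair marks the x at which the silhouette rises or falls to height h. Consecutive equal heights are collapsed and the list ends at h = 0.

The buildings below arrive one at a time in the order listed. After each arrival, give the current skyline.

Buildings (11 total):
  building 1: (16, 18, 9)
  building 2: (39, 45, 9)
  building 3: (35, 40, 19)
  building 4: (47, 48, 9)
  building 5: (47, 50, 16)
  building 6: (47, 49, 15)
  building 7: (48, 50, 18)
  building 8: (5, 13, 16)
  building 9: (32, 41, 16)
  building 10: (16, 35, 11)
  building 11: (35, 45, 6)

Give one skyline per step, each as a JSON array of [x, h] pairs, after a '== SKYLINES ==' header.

== SKYLINES ==
[[16,9],[18,0]]
[[16,9],[18,0],[39,9],[45,0]]
[[16,9],[18,0],[35,19],[40,9],[45,0]]
[[16,9],[18,0],[35,19],[40,9],[45,0],[47,9],[48,0]]
[[16,9],[18,0],[35,19],[40,9],[45,0],[47,16],[50,0]]
[[16,9],[18,0],[35,19],[40,9],[45,0],[47,16],[50,0]]
[[16,9],[18,0],[35,19],[40,9],[45,0],[47,16],[48,18],[50,0]]
[[5,16],[13,0],[16,9],[18,0],[35,19],[40,9],[45,0],[47,16],[48,18],[50,0]]
[[5,16],[13,0],[16,9],[18,0],[32,16],[35,19],[40,16],[41,9],[45,0],[47,16],[48,18],[50,0]]
[[5,16],[13,0],[16,11],[32,16],[35,19],[40,16],[41,9],[45,0],[47,16],[48,18],[50,0]]
[[5,16],[13,0],[16,11],[32,16],[35,19],[40,16],[41,9],[45,0],[47,16],[48,18],[50,0]]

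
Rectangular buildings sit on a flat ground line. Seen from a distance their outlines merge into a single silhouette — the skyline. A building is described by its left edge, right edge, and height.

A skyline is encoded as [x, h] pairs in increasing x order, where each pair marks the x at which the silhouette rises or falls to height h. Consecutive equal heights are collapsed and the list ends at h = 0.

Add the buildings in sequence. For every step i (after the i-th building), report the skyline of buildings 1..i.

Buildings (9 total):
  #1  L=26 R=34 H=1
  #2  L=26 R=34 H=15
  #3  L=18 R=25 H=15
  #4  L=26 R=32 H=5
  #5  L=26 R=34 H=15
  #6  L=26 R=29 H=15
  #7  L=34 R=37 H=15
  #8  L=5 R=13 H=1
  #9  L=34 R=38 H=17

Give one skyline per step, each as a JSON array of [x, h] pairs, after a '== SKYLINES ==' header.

== SKYLINES ==
[[26,1],[34,0]]
[[26,15],[34,0]]
[[18,15],[25,0],[26,15],[34,0]]
[[18,15],[25,0],[26,15],[34,0]]
[[18,15],[25,0],[26,15],[34,0]]
[[18,15],[25,0],[26,15],[34,0]]
[[18,15],[25,0],[26,15],[37,0]]
[[5,1],[13,0],[18,15],[25,0],[26,15],[37,0]]
[[5,1],[13,0],[18,15],[25,0],[26,15],[34,17],[38,0]]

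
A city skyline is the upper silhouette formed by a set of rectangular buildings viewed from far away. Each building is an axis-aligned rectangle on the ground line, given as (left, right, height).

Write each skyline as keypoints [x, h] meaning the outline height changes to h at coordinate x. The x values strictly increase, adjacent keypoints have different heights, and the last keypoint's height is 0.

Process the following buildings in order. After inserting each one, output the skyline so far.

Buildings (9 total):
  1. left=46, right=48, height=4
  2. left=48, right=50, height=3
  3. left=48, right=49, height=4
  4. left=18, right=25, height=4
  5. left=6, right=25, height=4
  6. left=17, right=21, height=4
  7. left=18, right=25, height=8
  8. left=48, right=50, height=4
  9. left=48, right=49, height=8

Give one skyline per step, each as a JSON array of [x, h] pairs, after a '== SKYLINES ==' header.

== SKYLINES ==
[[46,4],[48,0]]
[[46,4],[48,3],[50,0]]
[[46,4],[49,3],[50,0]]
[[18,4],[25,0],[46,4],[49,3],[50,0]]
[[6,4],[25,0],[46,4],[49,3],[50,0]]
[[6,4],[25,0],[46,4],[49,3],[50,0]]
[[6,4],[18,8],[25,0],[46,4],[49,3],[50,0]]
[[6,4],[18,8],[25,0],[46,4],[50,0]]
[[6,4],[18,8],[25,0],[46,4],[48,8],[49,4],[50,0]]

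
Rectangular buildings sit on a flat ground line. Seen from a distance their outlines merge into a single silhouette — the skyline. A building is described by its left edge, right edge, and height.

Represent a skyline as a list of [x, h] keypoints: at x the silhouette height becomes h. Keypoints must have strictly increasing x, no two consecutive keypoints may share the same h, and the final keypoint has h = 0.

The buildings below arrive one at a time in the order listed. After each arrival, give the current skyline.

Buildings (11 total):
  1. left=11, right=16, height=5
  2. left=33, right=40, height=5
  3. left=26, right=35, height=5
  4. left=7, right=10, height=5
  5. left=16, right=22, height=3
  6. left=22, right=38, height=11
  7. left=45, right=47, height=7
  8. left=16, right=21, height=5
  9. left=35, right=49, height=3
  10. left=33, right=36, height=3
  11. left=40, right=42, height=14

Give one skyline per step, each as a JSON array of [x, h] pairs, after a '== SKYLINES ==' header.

== SKYLINES ==
[[11,5],[16,0]]
[[11,5],[16,0],[33,5],[40,0]]
[[11,5],[16,0],[26,5],[40,0]]
[[7,5],[10,0],[11,5],[16,0],[26,5],[40,0]]
[[7,5],[10,0],[11,5],[16,3],[22,0],[26,5],[40,0]]
[[7,5],[10,0],[11,5],[16,3],[22,11],[38,5],[40,0]]
[[7,5],[10,0],[11,5],[16,3],[22,11],[38,5],[40,0],[45,7],[47,0]]
[[7,5],[10,0],[11,5],[21,3],[22,11],[38,5],[40,0],[45,7],[47,0]]
[[7,5],[10,0],[11,5],[21,3],[22,11],[38,5],[40,3],[45,7],[47,3],[49,0]]
[[7,5],[10,0],[11,5],[21,3],[22,11],[38,5],[40,3],[45,7],[47,3],[49,0]]
[[7,5],[10,0],[11,5],[21,3],[22,11],[38,5],[40,14],[42,3],[45,7],[47,3],[49,0]]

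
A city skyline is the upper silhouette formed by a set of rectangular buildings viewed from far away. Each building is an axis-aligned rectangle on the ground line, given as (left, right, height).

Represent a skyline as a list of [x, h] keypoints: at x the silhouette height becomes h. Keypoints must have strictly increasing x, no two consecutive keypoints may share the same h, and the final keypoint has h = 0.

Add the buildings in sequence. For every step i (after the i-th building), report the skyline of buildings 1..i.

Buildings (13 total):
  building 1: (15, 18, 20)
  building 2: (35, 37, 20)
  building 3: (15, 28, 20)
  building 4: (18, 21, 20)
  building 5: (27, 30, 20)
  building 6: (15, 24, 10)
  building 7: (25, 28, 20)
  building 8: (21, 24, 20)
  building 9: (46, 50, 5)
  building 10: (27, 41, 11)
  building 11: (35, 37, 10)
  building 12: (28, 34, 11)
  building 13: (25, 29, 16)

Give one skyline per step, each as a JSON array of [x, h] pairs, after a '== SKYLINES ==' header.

== SKYLINES ==
[[15,20],[18,0]]
[[15,20],[18,0],[35,20],[37,0]]
[[15,20],[28,0],[35,20],[37,0]]
[[15,20],[28,0],[35,20],[37,0]]
[[15,20],[30,0],[35,20],[37,0]]
[[15,20],[30,0],[35,20],[37,0]]
[[15,20],[30,0],[35,20],[37,0]]
[[15,20],[30,0],[35,20],[37,0]]
[[15,20],[30,0],[35,20],[37,0],[46,5],[50,0]]
[[15,20],[30,11],[35,20],[37,11],[41,0],[46,5],[50,0]]
[[15,20],[30,11],[35,20],[37,11],[41,0],[46,5],[50,0]]
[[15,20],[30,11],[35,20],[37,11],[41,0],[46,5],[50,0]]
[[15,20],[30,11],[35,20],[37,11],[41,0],[46,5],[50,0]]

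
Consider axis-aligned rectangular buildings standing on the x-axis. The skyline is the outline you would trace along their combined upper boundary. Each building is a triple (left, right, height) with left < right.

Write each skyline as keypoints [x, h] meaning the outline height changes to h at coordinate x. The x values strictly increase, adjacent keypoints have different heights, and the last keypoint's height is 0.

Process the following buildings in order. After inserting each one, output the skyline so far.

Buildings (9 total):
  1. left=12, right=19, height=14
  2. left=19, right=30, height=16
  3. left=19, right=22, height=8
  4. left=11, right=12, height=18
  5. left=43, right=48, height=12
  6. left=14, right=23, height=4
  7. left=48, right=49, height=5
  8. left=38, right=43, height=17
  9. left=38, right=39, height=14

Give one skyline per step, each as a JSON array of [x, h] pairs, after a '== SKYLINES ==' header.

== SKYLINES ==
[[12,14],[19,0]]
[[12,14],[19,16],[30,0]]
[[12,14],[19,16],[30,0]]
[[11,18],[12,14],[19,16],[30,0]]
[[11,18],[12,14],[19,16],[30,0],[43,12],[48,0]]
[[11,18],[12,14],[19,16],[30,0],[43,12],[48,0]]
[[11,18],[12,14],[19,16],[30,0],[43,12],[48,5],[49,0]]
[[11,18],[12,14],[19,16],[30,0],[38,17],[43,12],[48,5],[49,0]]
[[11,18],[12,14],[19,16],[30,0],[38,17],[43,12],[48,5],[49,0]]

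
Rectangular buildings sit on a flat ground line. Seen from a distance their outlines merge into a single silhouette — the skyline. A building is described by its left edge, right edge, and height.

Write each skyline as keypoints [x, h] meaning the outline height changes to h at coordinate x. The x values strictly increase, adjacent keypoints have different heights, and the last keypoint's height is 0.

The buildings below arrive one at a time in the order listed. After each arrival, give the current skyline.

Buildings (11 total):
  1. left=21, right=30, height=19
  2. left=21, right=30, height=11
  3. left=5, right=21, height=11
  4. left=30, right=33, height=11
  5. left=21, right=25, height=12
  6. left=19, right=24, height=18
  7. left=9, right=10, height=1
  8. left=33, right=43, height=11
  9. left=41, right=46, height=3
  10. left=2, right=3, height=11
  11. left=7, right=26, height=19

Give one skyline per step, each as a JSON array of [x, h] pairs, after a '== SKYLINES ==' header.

== SKYLINES ==
[[21,19],[30,0]]
[[21,19],[30,0]]
[[5,11],[21,19],[30,0]]
[[5,11],[21,19],[30,11],[33,0]]
[[5,11],[21,19],[30,11],[33,0]]
[[5,11],[19,18],[21,19],[30,11],[33,0]]
[[5,11],[19,18],[21,19],[30,11],[33,0]]
[[5,11],[19,18],[21,19],[30,11],[43,0]]
[[5,11],[19,18],[21,19],[30,11],[43,3],[46,0]]
[[2,11],[3,0],[5,11],[19,18],[21,19],[30,11],[43,3],[46,0]]
[[2,11],[3,0],[5,11],[7,19],[30,11],[43,3],[46,0]]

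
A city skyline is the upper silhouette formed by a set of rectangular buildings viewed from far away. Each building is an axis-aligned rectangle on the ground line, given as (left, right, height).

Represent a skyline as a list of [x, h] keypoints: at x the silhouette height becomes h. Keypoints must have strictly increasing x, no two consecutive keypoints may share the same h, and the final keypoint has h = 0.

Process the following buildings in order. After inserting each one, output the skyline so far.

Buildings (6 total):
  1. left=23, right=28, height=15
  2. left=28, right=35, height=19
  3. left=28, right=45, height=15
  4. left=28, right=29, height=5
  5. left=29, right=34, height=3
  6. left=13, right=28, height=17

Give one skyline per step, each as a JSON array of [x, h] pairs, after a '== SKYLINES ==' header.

== SKYLINES ==
[[23,15],[28,0]]
[[23,15],[28,19],[35,0]]
[[23,15],[28,19],[35,15],[45,0]]
[[23,15],[28,19],[35,15],[45,0]]
[[23,15],[28,19],[35,15],[45,0]]
[[13,17],[28,19],[35,15],[45,0]]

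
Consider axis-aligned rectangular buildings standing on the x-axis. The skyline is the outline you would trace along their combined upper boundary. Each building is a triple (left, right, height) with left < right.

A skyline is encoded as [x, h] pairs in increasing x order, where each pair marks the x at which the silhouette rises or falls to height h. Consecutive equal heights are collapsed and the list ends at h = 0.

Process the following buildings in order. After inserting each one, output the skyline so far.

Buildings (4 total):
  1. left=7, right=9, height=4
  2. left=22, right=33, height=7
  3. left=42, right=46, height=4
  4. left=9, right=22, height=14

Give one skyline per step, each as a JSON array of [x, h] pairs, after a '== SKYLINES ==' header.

== SKYLINES ==
[[7,4],[9,0]]
[[7,4],[9,0],[22,7],[33,0]]
[[7,4],[9,0],[22,7],[33,0],[42,4],[46,0]]
[[7,4],[9,14],[22,7],[33,0],[42,4],[46,0]]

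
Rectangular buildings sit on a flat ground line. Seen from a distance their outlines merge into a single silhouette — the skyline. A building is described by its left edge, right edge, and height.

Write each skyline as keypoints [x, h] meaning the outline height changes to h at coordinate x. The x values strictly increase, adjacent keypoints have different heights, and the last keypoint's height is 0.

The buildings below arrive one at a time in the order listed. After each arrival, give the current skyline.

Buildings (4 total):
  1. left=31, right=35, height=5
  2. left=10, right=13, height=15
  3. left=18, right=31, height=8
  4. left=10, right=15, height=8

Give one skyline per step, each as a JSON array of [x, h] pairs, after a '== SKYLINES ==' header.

== SKYLINES ==
[[31,5],[35,0]]
[[10,15],[13,0],[31,5],[35,0]]
[[10,15],[13,0],[18,8],[31,5],[35,0]]
[[10,15],[13,8],[15,0],[18,8],[31,5],[35,0]]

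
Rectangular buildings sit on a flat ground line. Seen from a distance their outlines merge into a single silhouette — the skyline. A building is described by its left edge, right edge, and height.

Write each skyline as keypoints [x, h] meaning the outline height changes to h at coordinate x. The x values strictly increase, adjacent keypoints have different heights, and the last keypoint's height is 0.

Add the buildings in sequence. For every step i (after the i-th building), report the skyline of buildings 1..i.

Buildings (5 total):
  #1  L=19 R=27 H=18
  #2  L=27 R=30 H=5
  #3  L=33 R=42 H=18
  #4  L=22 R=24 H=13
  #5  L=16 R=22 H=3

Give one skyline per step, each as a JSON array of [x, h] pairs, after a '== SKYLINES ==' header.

== SKYLINES ==
[[19,18],[27,0]]
[[19,18],[27,5],[30,0]]
[[19,18],[27,5],[30,0],[33,18],[42,0]]
[[19,18],[27,5],[30,0],[33,18],[42,0]]
[[16,3],[19,18],[27,5],[30,0],[33,18],[42,0]]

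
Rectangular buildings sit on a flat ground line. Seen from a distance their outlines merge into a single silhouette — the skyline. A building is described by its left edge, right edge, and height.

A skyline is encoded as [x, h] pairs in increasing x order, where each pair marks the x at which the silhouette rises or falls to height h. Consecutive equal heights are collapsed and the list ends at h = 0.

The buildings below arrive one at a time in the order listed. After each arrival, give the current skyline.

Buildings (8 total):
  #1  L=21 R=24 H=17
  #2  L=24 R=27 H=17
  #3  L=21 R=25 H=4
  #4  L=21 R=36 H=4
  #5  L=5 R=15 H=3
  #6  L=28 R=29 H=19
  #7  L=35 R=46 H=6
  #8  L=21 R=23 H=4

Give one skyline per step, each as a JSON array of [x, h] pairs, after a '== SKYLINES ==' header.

== SKYLINES ==
[[21,17],[24,0]]
[[21,17],[27,0]]
[[21,17],[27,0]]
[[21,17],[27,4],[36,0]]
[[5,3],[15,0],[21,17],[27,4],[36,0]]
[[5,3],[15,0],[21,17],[27,4],[28,19],[29,4],[36,0]]
[[5,3],[15,0],[21,17],[27,4],[28,19],[29,4],[35,6],[46,0]]
[[5,3],[15,0],[21,17],[27,4],[28,19],[29,4],[35,6],[46,0]]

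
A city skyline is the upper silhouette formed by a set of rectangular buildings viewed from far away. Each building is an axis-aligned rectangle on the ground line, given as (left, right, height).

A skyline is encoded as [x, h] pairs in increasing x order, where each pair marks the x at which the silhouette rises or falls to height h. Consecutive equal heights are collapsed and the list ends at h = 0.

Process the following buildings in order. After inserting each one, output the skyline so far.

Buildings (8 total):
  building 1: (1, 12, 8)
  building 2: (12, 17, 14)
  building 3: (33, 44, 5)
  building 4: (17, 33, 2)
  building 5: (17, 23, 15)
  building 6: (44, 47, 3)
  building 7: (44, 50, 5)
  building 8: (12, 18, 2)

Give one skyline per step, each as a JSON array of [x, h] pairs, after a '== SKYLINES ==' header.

== SKYLINES ==
[[1,8],[12,0]]
[[1,8],[12,14],[17,0]]
[[1,8],[12,14],[17,0],[33,5],[44,0]]
[[1,8],[12,14],[17,2],[33,5],[44,0]]
[[1,8],[12,14],[17,15],[23,2],[33,5],[44,0]]
[[1,8],[12,14],[17,15],[23,2],[33,5],[44,3],[47,0]]
[[1,8],[12,14],[17,15],[23,2],[33,5],[50,0]]
[[1,8],[12,14],[17,15],[23,2],[33,5],[50,0]]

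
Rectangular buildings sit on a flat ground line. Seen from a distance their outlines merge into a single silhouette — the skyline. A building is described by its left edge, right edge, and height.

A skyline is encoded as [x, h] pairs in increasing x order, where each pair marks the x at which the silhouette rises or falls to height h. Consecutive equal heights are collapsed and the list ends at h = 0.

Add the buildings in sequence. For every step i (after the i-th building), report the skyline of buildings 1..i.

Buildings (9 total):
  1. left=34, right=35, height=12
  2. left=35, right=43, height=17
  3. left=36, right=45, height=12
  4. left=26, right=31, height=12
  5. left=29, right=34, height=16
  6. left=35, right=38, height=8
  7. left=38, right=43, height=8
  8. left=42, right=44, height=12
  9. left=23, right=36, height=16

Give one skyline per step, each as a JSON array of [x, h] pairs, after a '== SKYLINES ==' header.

== SKYLINES ==
[[34,12],[35,0]]
[[34,12],[35,17],[43,0]]
[[34,12],[35,17],[43,12],[45,0]]
[[26,12],[31,0],[34,12],[35,17],[43,12],[45,0]]
[[26,12],[29,16],[34,12],[35,17],[43,12],[45,0]]
[[26,12],[29,16],[34,12],[35,17],[43,12],[45,0]]
[[26,12],[29,16],[34,12],[35,17],[43,12],[45,0]]
[[26,12],[29,16],[34,12],[35,17],[43,12],[45,0]]
[[23,16],[35,17],[43,12],[45,0]]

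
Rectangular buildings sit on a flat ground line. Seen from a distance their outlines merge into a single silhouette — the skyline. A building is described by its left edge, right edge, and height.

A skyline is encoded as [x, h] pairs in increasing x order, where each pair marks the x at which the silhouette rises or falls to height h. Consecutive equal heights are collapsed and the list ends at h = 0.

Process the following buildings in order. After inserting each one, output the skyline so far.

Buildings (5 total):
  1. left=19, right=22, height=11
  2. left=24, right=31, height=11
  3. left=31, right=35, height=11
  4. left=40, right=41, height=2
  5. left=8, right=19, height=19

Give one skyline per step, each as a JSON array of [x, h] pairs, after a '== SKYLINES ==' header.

== SKYLINES ==
[[19,11],[22,0]]
[[19,11],[22,0],[24,11],[31,0]]
[[19,11],[22,0],[24,11],[35,0]]
[[19,11],[22,0],[24,11],[35,0],[40,2],[41,0]]
[[8,19],[19,11],[22,0],[24,11],[35,0],[40,2],[41,0]]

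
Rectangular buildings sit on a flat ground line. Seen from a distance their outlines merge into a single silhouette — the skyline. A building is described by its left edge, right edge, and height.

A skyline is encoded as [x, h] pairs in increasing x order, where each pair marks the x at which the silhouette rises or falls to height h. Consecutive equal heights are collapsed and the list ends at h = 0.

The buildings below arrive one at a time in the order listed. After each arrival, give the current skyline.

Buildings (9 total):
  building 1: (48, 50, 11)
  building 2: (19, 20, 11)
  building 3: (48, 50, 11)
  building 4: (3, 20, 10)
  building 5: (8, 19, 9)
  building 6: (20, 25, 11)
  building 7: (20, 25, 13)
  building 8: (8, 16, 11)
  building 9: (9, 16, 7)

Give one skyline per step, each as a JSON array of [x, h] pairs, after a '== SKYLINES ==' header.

== SKYLINES ==
[[48,11],[50,0]]
[[19,11],[20,0],[48,11],[50,0]]
[[19,11],[20,0],[48,11],[50,0]]
[[3,10],[19,11],[20,0],[48,11],[50,0]]
[[3,10],[19,11],[20,0],[48,11],[50,0]]
[[3,10],[19,11],[25,0],[48,11],[50,0]]
[[3,10],[19,11],[20,13],[25,0],[48,11],[50,0]]
[[3,10],[8,11],[16,10],[19,11],[20,13],[25,0],[48,11],[50,0]]
[[3,10],[8,11],[16,10],[19,11],[20,13],[25,0],[48,11],[50,0]]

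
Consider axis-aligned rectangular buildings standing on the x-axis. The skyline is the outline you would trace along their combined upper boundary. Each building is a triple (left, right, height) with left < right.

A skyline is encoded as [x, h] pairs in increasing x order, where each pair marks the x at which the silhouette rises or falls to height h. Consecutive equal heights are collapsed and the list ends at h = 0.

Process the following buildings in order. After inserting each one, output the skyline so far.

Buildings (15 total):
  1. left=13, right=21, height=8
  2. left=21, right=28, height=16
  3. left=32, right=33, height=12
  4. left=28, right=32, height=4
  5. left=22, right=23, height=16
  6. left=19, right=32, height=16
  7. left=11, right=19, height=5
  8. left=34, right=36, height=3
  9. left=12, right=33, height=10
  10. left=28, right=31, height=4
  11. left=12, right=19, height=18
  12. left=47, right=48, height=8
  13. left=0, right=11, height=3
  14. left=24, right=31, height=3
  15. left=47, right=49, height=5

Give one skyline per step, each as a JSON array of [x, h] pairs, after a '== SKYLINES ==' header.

== SKYLINES ==
[[13,8],[21,0]]
[[13,8],[21,16],[28,0]]
[[13,8],[21,16],[28,0],[32,12],[33,0]]
[[13,8],[21,16],[28,4],[32,12],[33,0]]
[[13,8],[21,16],[28,4],[32,12],[33,0]]
[[13,8],[19,16],[32,12],[33,0]]
[[11,5],[13,8],[19,16],[32,12],[33,0]]
[[11,5],[13,8],[19,16],[32,12],[33,0],[34,3],[36,0]]
[[11,5],[12,10],[19,16],[32,12],[33,0],[34,3],[36,0]]
[[11,5],[12,10],[19,16],[32,12],[33,0],[34,3],[36,0]]
[[11,5],[12,18],[19,16],[32,12],[33,0],[34,3],[36,0]]
[[11,5],[12,18],[19,16],[32,12],[33,0],[34,3],[36,0],[47,8],[48,0]]
[[0,3],[11,5],[12,18],[19,16],[32,12],[33,0],[34,3],[36,0],[47,8],[48,0]]
[[0,3],[11,5],[12,18],[19,16],[32,12],[33,0],[34,3],[36,0],[47,8],[48,0]]
[[0,3],[11,5],[12,18],[19,16],[32,12],[33,0],[34,3],[36,0],[47,8],[48,5],[49,0]]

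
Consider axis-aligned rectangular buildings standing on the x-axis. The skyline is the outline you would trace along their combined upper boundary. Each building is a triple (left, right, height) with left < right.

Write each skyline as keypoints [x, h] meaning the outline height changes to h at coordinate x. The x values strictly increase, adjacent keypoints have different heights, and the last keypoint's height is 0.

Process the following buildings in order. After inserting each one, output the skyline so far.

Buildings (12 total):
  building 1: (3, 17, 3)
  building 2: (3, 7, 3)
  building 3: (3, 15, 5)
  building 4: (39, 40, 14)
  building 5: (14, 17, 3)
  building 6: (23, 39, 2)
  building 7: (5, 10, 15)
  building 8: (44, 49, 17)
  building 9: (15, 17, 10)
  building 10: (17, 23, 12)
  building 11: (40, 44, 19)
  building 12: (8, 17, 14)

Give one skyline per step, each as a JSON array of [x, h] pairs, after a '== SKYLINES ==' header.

== SKYLINES ==
[[3,3],[17,0]]
[[3,3],[17,0]]
[[3,5],[15,3],[17,0]]
[[3,5],[15,3],[17,0],[39,14],[40,0]]
[[3,5],[15,3],[17,0],[39,14],[40,0]]
[[3,5],[15,3],[17,0],[23,2],[39,14],[40,0]]
[[3,5],[5,15],[10,5],[15,3],[17,0],[23,2],[39,14],[40,0]]
[[3,5],[5,15],[10,5],[15,3],[17,0],[23,2],[39,14],[40,0],[44,17],[49,0]]
[[3,5],[5,15],[10,5],[15,10],[17,0],[23,2],[39,14],[40,0],[44,17],[49,0]]
[[3,5],[5,15],[10,5],[15,10],[17,12],[23,2],[39,14],[40,0],[44,17],[49,0]]
[[3,5],[5,15],[10,5],[15,10],[17,12],[23,2],[39,14],[40,19],[44,17],[49,0]]
[[3,5],[5,15],[10,14],[17,12],[23,2],[39,14],[40,19],[44,17],[49,0]]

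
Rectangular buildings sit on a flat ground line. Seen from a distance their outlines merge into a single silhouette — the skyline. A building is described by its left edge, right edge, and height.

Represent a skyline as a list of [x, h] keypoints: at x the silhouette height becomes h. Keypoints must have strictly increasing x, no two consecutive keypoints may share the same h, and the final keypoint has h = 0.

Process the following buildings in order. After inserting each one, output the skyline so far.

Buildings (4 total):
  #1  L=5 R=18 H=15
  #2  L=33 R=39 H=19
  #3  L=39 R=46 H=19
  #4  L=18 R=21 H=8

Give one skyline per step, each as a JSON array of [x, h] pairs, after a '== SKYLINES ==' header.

== SKYLINES ==
[[5,15],[18,0]]
[[5,15],[18,0],[33,19],[39,0]]
[[5,15],[18,0],[33,19],[46,0]]
[[5,15],[18,8],[21,0],[33,19],[46,0]]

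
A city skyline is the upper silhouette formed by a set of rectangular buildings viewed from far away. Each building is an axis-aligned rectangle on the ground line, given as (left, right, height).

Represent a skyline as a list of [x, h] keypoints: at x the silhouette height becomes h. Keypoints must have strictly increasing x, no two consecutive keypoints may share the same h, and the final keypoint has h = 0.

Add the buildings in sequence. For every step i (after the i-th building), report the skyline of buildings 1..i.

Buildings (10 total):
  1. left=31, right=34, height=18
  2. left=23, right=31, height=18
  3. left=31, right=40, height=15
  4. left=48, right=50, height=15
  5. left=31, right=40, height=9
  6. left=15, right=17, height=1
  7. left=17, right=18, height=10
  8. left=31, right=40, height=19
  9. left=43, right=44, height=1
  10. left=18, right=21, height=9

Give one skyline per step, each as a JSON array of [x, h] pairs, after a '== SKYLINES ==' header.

== SKYLINES ==
[[31,18],[34,0]]
[[23,18],[34,0]]
[[23,18],[34,15],[40,0]]
[[23,18],[34,15],[40,0],[48,15],[50,0]]
[[23,18],[34,15],[40,0],[48,15],[50,0]]
[[15,1],[17,0],[23,18],[34,15],[40,0],[48,15],[50,0]]
[[15,1],[17,10],[18,0],[23,18],[34,15],[40,0],[48,15],[50,0]]
[[15,1],[17,10],[18,0],[23,18],[31,19],[40,0],[48,15],[50,0]]
[[15,1],[17,10],[18,0],[23,18],[31,19],[40,0],[43,1],[44,0],[48,15],[50,0]]
[[15,1],[17,10],[18,9],[21,0],[23,18],[31,19],[40,0],[43,1],[44,0],[48,15],[50,0]]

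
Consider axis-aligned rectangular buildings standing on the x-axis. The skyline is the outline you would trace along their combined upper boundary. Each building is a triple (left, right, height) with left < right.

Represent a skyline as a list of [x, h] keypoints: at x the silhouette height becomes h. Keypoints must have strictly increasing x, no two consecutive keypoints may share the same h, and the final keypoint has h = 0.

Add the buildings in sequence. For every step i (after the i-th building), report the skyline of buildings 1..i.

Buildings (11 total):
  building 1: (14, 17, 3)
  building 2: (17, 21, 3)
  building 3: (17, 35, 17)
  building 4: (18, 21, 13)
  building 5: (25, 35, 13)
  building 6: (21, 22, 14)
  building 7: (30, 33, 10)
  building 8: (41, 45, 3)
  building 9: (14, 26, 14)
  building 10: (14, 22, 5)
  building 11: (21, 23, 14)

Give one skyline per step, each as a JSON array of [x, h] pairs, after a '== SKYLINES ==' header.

== SKYLINES ==
[[14,3],[17,0]]
[[14,3],[21,0]]
[[14,3],[17,17],[35,0]]
[[14,3],[17,17],[35,0]]
[[14,3],[17,17],[35,0]]
[[14,3],[17,17],[35,0]]
[[14,3],[17,17],[35,0]]
[[14,3],[17,17],[35,0],[41,3],[45,0]]
[[14,14],[17,17],[35,0],[41,3],[45,0]]
[[14,14],[17,17],[35,0],[41,3],[45,0]]
[[14,14],[17,17],[35,0],[41,3],[45,0]]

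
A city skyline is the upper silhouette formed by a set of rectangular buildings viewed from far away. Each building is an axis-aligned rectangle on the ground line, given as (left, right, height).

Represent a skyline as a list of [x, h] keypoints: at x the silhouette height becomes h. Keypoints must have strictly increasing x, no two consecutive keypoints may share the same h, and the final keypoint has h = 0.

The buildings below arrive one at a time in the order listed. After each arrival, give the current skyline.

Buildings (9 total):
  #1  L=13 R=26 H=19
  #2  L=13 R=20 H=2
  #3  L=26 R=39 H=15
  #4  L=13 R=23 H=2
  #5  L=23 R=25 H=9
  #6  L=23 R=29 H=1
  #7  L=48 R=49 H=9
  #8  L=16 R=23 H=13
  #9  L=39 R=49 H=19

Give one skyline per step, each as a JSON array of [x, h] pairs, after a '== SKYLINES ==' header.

== SKYLINES ==
[[13,19],[26,0]]
[[13,19],[26,0]]
[[13,19],[26,15],[39,0]]
[[13,19],[26,15],[39,0]]
[[13,19],[26,15],[39,0]]
[[13,19],[26,15],[39,0]]
[[13,19],[26,15],[39,0],[48,9],[49,0]]
[[13,19],[26,15],[39,0],[48,9],[49,0]]
[[13,19],[26,15],[39,19],[49,0]]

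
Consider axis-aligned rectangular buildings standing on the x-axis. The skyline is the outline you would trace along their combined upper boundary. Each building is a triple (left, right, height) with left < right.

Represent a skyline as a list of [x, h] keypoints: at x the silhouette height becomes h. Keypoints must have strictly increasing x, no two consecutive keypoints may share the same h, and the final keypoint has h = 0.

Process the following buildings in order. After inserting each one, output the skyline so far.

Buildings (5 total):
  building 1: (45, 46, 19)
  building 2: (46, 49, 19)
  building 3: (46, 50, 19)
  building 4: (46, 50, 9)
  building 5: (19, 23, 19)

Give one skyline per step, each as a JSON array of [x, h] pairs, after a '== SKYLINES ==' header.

== SKYLINES ==
[[45,19],[46,0]]
[[45,19],[49,0]]
[[45,19],[50,0]]
[[45,19],[50,0]]
[[19,19],[23,0],[45,19],[50,0]]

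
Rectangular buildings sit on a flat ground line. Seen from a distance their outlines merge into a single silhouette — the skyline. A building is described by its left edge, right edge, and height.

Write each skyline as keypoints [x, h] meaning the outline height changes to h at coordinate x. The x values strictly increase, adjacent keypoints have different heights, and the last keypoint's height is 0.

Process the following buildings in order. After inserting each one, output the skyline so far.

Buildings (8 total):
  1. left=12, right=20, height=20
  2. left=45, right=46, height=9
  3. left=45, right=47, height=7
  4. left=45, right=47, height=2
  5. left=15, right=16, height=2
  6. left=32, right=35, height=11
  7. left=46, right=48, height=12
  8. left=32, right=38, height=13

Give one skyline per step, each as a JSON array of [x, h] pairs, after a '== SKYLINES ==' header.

== SKYLINES ==
[[12,20],[20,0]]
[[12,20],[20,0],[45,9],[46,0]]
[[12,20],[20,0],[45,9],[46,7],[47,0]]
[[12,20],[20,0],[45,9],[46,7],[47,0]]
[[12,20],[20,0],[45,9],[46,7],[47,0]]
[[12,20],[20,0],[32,11],[35,0],[45,9],[46,7],[47,0]]
[[12,20],[20,0],[32,11],[35,0],[45,9],[46,12],[48,0]]
[[12,20],[20,0],[32,13],[38,0],[45,9],[46,12],[48,0]]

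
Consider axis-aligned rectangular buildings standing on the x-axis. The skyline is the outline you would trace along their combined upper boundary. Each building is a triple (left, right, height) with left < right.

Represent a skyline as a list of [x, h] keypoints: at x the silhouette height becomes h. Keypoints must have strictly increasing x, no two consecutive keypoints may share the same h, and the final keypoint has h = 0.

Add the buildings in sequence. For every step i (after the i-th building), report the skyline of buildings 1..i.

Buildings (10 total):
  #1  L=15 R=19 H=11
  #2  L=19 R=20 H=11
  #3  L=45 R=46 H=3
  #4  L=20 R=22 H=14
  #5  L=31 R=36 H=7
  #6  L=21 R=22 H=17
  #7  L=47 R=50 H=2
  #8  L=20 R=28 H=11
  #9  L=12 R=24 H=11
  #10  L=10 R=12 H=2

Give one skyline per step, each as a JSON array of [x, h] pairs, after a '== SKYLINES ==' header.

== SKYLINES ==
[[15,11],[19,0]]
[[15,11],[20,0]]
[[15,11],[20,0],[45,3],[46,0]]
[[15,11],[20,14],[22,0],[45,3],[46,0]]
[[15,11],[20,14],[22,0],[31,7],[36,0],[45,3],[46,0]]
[[15,11],[20,14],[21,17],[22,0],[31,7],[36,0],[45,3],[46,0]]
[[15,11],[20,14],[21,17],[22,0],[31,7],[36,0],[45,3],[46,0],[47,2],[50,0]]
[[15,11],[20,14],[21,17],[22,11],[28,0],[31,7],[36,0],[45,3],[46,0],[47,2],[50,0]]
[[12,11],[20,14],[21,17],[22,11],[28,0],[31,7],[36,0],[45,3],[46,0],[47,2],[50,0]]
[[10,2],[12,11],[20,14],[21,17],[22,11],[28,0],[31,7],[36,0],[45,3],[46,0],[47,2],[50,0]]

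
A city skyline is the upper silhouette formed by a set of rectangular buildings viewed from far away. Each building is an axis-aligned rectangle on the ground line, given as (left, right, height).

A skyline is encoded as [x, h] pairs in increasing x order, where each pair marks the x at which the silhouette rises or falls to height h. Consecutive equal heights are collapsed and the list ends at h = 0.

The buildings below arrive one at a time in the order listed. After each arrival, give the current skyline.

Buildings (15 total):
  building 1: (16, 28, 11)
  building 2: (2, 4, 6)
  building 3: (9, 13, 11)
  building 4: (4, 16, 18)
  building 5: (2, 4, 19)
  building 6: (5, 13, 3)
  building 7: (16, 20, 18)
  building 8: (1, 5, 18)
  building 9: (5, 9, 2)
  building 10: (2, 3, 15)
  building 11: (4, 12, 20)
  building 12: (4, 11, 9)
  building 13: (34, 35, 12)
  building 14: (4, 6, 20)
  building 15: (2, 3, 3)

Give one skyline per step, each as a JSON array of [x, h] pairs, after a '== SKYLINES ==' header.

== SKYLINES ==
[[16,11],[28,0]]
[[2,6],[4,0],[16,11],[28,0]]
[[2,6],[4,0],[9,11],[13,0],[16,11],[28,0]]
[[2,6],[4,18],[16,11],[28,0]]
[[2,19],[4,18],[16,11],[28,0]]
[[2,19],[4,18],[16,11],[28,0]]
[[2,19],[4,18],[20,11],[28,0]]
[[1,18],[2,19],[4,18],[20,11],[28,0]]
[[1,18],[2,19],[4,18],[20,11],[28,0]]
[[1,18],[2,19],[4,18],[20,11],[28,0]]
[[1,18],[2,19],[4,20],[12,18],[20,11],[28,0]]
[[1,18],[2,19],[4,20],[12,18],[20,11],[28,0]]
[[1,18],[2,19],[4,20],[12,18],[20,11],[28,0],[34,12],[35,0]]
[[1,18],[2,19],[4,20],[12,18],[20,11],[28,0],[34,12],[35,0]]
[[1,18],[2,19],[4,20],[12,18],[20,11],[28,0],[34,12],[35,0]]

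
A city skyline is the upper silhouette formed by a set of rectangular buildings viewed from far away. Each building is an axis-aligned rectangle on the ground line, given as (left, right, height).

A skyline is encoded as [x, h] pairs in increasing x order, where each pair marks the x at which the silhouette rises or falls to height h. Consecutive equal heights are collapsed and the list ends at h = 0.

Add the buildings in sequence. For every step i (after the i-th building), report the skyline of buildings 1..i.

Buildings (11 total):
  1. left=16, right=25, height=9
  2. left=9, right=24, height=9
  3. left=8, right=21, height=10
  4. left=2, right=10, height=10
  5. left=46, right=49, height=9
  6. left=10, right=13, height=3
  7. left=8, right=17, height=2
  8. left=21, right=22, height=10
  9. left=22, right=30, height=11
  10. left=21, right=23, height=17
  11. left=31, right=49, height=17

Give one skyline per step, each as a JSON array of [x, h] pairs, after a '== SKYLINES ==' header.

== SKYLINES ==
[[16,9],[25,0]]
[[9,9],[25,0]]
[[8,10],[21,9],[25,0]]
[[2,10],[21,9],[25,0]]
[[2,10],[21,9],[25,0],[46,9],[49,0]]
[[2,10],[21,9],[25,0],[46,9],[49,0]]
[[2,10],[21,9],[25,0],[46,9],[49,0]]
[[2,10],[22,9],[25,0],[46,9],[49,0]]
[[2,10],[22,11],[30,0],[46,9],[49,0]]
[[2,10],[21,17],[23,11],[30,0],[46,9],[49,0]]
[[2,10],[21,17],[23,11],[30,0],[31,17],[49,0]]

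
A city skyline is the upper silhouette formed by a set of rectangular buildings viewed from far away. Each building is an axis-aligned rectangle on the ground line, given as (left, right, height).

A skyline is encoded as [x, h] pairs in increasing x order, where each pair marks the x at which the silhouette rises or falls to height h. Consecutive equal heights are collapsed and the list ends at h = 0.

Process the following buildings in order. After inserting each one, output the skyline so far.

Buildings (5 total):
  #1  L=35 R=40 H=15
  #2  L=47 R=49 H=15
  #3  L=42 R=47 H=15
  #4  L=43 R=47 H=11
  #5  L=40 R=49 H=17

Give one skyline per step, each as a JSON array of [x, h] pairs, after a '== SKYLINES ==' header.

== SKYLINES ==
[[35,15],[40,0]]
[[35,15],[40,0],[47,15],[49,0]]
[[35,15],[40,0],[42,15],[49,0]]
[[35,15],[40,0],[42,15],[49,0]]
[[35,15],[40,17],[49,0]]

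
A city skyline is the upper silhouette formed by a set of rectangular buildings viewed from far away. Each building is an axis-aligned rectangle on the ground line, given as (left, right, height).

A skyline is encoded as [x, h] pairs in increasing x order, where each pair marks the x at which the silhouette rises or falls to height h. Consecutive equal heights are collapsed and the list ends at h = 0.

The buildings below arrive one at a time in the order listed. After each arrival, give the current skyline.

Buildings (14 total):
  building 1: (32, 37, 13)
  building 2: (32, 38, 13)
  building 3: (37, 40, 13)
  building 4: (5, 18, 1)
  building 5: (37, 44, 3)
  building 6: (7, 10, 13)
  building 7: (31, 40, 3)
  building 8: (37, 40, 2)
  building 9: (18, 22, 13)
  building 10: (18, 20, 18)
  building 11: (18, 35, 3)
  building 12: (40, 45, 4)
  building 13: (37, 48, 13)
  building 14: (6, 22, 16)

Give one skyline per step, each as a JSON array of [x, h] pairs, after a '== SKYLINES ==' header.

== SKYLINES ==
[[32,13],[37,0]]
[[32,13],[38,0]]
[[32,13],[40,0]]
[[5,1],[18,0],[32,13],[40,0]]
[[5,1],[18,0],[32,13],[40,3],[44,0]]
[[5,1],[7,13],[10,1],[18,0],[32,13],[40,3],[44,0]]
[[5,1],[7,13],[10,1],[18,0],[31,3],[32,13],[40,3],[44,0]]
[[5,1],[7,13],[10,1],[18,0],[31,3],[32,13],[40,3],[44,0]]
[[5,1],[7,13],[10,1],[18,13],[22,0],[31,3],[32,13],[40,3],[44,0]]
[[5,1],[7,13],[10,1],[18,18],[20,13],[22,0],[31,3],[32,13],[40,3],[44,0]]
[[5,1],[7,13],[10,1],[18,18],[20,13],[22,3],[32,13],[40,3],[44,0]]
[[5,1],[7,13],[10,1],[18,18],[20,13],[22,3],[32,13],[40,4],[45,0]]
[[5,1],[7,13],[10,1],[18,18],[20,13],[22,3],[32,13],[48,0]]
[[5,1],[6,16],[18,18],[20,16],[22,3],[32,13],[48,0]]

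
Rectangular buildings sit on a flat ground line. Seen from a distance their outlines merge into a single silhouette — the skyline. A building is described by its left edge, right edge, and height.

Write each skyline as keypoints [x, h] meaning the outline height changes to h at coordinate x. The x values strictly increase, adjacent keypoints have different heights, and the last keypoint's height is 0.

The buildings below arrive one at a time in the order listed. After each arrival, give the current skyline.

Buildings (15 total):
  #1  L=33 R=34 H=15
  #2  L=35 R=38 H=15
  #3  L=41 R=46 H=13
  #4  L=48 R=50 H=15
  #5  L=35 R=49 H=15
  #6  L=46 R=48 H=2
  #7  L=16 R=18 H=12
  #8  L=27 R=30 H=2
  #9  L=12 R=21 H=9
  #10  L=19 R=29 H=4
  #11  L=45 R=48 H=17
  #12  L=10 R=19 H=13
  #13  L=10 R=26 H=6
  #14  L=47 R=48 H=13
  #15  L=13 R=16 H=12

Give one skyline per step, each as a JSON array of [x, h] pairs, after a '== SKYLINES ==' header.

== SKYLINES ==
[[33,15],[34,0]]
[[33,15],[34,0],[35,15],[38,0]]
[[33,15],[34,0],[35,15],[38,0],[41,13],[46,0]]
[[33,15],[34,0],[35,15],[38,0],[41,13],[46,0],[48,15],[50,0]]
[[33,15],[34,0],[35,15],[50,0]]
[[33,15],[34,0],[35,15],[50,0]]
[[16,12],[18,0],[33,15],[34,0],[35,15],[50,0]]
[[16,12],[18,0],[27,2],[30,0],[33,15],[34,0],[35,15],[50,0]]
[[12,9],[16,12],[18,9],[21,0],[27,2],[30,0],[33,15],[34,0],[35,15],[50,0]]
[[12,9],[16,12],[18,9],[21,4],[29,2],[30,0],[33,15],[34,0],[35,15],[50,0]]
[[12,9],[16,12],[18,9],[21,4],[29,2],[30,0],[33,15],[34,0],[35,15],[45,17],[48,15],[50,0]]
[[10,13],[19,9],[21,4],[29,2],[30,0],[33,15],[34,0],[35,15],[45,17],[48,15],[50,0]]
[[10,13],[19,9],[21,6],[26,4],[29,2],[30,0],[33,15],[34,0],[35,15],[45,17],[48,15],[50,0]]
[[10,13],[19,9],[21,6],[26,4],[29,2],[30,0],[33,15],[34,0],[35,15],[45,17],[48,15],[50,0]]
[[10,13],[19,9],[21,6],[26,4],[29,2],[30,0],[33,15],[34,0],[35,15],[45,17],[48,15],[50,0]]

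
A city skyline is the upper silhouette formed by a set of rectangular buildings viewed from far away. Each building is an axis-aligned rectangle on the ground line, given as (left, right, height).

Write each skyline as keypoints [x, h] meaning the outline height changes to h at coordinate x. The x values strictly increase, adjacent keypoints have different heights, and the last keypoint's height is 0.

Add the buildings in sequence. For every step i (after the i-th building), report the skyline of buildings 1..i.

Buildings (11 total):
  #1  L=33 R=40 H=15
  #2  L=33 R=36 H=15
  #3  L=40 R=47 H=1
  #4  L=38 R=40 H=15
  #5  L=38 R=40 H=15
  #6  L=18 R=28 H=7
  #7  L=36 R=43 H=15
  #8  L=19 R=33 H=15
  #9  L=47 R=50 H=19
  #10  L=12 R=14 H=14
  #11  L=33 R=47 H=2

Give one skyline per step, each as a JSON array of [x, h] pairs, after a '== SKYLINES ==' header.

== SKYLINES ==
[[33,15],[40,0]]
[[33,15],[40,0]]
[[33,15],[40,1],[47,0]]
[[33,15],[40,1],[47,0]]
[[33,15],[40,1],[47,0]]
[[18,7],[28,0],[33,15],[40,1],[47,0]]
[[18,7],[28,0],[33,15],[43,1],[47,0]]
[[18,7],[19,15],[43,1],[47,0]]
[[18,7],[19,15],[43,1],[47,19],[50,0]]
[[12,14],[14,0],[18,7],[19,15],[43,1],[47,19],[50,0]]
[[12,14],[14,0],[18,7],[19,15],[43,2],[47,19],[50,0]]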